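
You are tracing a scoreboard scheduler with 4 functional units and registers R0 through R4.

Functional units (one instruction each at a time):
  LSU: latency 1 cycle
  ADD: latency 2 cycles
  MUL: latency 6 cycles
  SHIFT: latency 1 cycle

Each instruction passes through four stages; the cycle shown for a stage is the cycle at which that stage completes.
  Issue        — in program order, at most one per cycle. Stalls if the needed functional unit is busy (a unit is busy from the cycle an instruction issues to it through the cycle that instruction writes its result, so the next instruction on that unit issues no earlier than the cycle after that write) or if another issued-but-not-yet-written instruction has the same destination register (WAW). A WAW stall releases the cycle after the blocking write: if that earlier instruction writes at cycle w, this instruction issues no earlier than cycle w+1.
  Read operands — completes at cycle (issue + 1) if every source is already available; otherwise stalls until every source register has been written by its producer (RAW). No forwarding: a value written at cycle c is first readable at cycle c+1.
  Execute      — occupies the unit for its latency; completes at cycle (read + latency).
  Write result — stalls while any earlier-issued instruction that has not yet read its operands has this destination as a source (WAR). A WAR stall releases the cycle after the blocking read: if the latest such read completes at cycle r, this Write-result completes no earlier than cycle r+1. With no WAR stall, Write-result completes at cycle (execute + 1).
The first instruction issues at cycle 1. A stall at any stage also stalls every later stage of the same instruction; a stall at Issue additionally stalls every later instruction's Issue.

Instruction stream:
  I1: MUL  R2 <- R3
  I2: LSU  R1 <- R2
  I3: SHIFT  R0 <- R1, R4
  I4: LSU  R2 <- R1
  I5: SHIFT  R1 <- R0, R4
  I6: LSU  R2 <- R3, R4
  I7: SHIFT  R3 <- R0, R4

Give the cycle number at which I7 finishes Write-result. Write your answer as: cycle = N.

  I1 | 1 | 2 | 8 | 9
  I2 | 2 | 10 | 11 | 12   RAW R2: wait I1 write@9
  I3 | 3 | 13 | 14 | 15   RAW R1: wait I2 write@12
  I4 | 13 | 14 | 15 | 16   struct: LSU busy until I2 writes@12
  I5 | 16 | 17 | 18 | 19   struct: SHIFT busy until I3 writes@15
  I6 | 17 | 18 | 19 | 20
  I7 | 20 | 21 | 22 | 23   struct: SHIFT busy until I5 writes@19

cycle = 23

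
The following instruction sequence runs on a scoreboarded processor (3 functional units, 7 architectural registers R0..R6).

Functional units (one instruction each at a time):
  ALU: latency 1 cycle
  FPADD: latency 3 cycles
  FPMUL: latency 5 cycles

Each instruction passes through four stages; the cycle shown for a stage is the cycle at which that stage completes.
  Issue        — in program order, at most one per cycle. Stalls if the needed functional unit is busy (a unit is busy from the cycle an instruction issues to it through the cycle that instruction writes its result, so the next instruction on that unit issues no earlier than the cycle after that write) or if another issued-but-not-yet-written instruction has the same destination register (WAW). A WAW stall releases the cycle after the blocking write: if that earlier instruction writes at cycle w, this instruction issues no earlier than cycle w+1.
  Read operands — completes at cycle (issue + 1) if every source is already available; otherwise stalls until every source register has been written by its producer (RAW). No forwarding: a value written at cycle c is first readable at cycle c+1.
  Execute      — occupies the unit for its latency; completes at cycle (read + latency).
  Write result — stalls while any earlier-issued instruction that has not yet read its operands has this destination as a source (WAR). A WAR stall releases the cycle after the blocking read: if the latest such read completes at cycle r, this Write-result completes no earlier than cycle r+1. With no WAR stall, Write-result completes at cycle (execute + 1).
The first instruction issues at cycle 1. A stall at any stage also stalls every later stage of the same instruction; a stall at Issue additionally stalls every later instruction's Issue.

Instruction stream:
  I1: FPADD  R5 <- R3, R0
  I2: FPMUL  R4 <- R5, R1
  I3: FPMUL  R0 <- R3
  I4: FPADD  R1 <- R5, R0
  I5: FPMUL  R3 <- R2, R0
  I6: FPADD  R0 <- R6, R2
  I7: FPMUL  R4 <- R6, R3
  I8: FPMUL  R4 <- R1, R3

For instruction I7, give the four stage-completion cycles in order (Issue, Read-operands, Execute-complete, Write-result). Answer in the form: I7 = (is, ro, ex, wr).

I7 = (30, 31, 36, 37)

cycle 1: issue I1 (FPADD)
cycle 2: I1 read-ops, issue I2 (FPMUL)
cycle 5: I1 finished on FPADD
cycle 6: I1→R5
cycle 7: I2 read-ops
cycle 12: I2 finished on FPMUL
cycle 13: I2→R4
cycle 14: issue I3 (FPMUL)
cycle 15: I3 read-ops, issue I4 (FPADD)
cycle 20: I3 finished on FPMUL
cycle 21: I3→R0
cycle 22: I4 read-ops, issue I5 (FPMUL)
cycle 23: I5 read-ops
cycle 25: I4 finished on FPADD
cycle 26: I4→R1
cycle 27: issue I6 (FPADD)
cycle 28: I5 finished on FPMUL, I6 read-ops
cycle 29: I5→R3
cycle 30: issue I7 (FPMUL)
cycle 31: I6 finished on FPADD, I7 read-ops
cycle 32: I6→R0
cycle 36: I7 finished on FPMUL
cycle 37: I7→R4
cycle 38: issue I8 (FPMUL)
cycle 39: I8 read-ops
cycle 44: I8 finished on FPMUL
cycle 45: I8→R4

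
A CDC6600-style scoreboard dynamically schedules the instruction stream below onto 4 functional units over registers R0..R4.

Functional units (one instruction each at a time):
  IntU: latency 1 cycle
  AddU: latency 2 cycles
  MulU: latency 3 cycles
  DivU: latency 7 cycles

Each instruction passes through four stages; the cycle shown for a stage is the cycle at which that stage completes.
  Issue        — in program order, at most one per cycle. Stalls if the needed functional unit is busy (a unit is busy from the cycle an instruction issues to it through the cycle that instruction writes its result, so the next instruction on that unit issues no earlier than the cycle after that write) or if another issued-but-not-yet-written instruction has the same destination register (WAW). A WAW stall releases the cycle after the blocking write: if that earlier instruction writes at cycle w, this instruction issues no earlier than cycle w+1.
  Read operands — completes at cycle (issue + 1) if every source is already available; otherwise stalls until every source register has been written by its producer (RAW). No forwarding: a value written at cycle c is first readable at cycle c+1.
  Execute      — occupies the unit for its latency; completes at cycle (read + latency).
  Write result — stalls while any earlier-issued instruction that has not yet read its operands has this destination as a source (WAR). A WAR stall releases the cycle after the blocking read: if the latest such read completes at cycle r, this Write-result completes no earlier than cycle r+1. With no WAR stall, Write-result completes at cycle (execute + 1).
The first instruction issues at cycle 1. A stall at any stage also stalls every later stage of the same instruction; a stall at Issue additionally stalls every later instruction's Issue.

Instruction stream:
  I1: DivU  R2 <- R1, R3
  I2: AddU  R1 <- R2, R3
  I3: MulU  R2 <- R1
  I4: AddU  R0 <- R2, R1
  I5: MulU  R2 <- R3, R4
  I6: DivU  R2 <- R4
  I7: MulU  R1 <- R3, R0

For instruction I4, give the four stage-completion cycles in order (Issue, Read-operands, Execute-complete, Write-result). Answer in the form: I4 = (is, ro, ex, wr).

t=1  issue I1 (DivU)
t=2  I1 read-ops | issue I2 (AddU)
t=9  I1 finished on DivU
t=10  I1→R2
t=11  I2 read-ops | issue I3 (MulU)
t=13  I2 finished on AddU
t=14  I2→R1
t=15  I3 read-ops | issue I4 (AddU)
t=18  I3 finished on MulU
t=19  I3→R2
t=20  I4 read-ops | issue I5 (MulU)
t=21  I5 read-ops
t=22  I4 finished on AddU
t=23  I4→R0
t=24  I5 finished on MulU
t=25  I5→R2
t=26  issue I6 (DivU)
t=27  I6 read-ops | issue I7 (MulU)
t=28  I7 read-ops
t=31  I7 finished on MulU
t=32  I7→R1
t=34  I6 finished on DivU
t=35  I6→R2

I4 = (15, 20, 22, 23)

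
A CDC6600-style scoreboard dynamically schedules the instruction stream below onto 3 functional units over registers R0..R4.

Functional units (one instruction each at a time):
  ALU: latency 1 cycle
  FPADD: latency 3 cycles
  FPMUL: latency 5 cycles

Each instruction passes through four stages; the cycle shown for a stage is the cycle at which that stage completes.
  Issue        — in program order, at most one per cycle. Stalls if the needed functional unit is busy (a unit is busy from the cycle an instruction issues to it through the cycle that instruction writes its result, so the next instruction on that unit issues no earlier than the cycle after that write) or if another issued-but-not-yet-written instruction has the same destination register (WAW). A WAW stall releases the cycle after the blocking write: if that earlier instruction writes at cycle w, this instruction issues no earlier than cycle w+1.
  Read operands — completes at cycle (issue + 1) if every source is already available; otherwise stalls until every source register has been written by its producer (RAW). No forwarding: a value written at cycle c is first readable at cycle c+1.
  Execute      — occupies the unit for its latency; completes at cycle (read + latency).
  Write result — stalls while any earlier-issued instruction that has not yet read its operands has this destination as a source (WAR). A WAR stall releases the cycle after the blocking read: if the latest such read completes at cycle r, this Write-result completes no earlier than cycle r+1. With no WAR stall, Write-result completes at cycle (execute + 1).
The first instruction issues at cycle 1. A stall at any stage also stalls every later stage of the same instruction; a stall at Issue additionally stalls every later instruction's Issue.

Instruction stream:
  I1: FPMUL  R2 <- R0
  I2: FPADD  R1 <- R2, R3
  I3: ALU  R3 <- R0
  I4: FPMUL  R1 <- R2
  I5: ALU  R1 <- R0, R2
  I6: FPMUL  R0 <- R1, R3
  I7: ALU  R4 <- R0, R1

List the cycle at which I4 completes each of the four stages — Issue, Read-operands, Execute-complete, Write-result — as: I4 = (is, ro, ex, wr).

I4 = (14, 15, 20, 21)

[I1] 1/2/7/8
[I2] 2/9/12/13  (RAW R2: wait I1 write@8)
[I3] 3/4/5/10  (WAR R3: wait I2 read@9)
[I4] 14/15/20/21  (WAW R1: wait I2 write@13)
[I5] 22/23/24/25  (WAW R1: wait I4 write@21)
[I6] 23/26/31/32  (RAW R1: wait I5 write@25)
[I7] 26/33/34/35  (struct: ALU busy until I5 writes@25; RAW R0: wait I6 write@32)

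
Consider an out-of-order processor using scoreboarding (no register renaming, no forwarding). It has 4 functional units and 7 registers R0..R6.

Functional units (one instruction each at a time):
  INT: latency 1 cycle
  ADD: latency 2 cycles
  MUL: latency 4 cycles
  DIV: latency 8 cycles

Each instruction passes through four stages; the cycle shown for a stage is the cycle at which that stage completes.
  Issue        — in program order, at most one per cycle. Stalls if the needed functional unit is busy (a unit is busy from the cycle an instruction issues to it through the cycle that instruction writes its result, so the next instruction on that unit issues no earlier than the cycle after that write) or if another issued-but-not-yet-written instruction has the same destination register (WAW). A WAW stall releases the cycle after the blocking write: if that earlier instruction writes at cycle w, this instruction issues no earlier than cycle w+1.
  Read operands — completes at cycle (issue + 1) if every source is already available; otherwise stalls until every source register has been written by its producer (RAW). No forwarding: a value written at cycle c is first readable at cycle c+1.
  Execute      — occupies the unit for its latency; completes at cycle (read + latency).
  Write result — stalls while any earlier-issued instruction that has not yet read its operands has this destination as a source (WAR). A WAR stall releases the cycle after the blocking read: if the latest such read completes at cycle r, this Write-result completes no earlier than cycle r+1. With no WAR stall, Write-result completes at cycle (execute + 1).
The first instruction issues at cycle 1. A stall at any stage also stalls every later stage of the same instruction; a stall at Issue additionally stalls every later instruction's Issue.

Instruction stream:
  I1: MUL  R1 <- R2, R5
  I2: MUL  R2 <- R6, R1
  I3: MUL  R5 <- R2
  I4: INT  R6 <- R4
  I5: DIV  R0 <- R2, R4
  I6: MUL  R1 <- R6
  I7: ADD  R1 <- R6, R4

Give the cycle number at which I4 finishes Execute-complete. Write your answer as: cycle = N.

cycle = 18

c1: I1→MUL
c2: I1 RO
c6: I1 EX
c7: I1 WR R1
c8: I2→MUL
c9: I2 RO
c13: I2 EX
c14: I2 WR R2
c15: I3→MUL
c16: I3 RO · I4→INT
c17: I4 RO · I5→DIV
c18: I4 EX · I5 RO
c19: I4 WR R6
c20: I3 EX
c21: I3 WR R5
c22: I6→MUL
c23: I6 RO
c26: I5 EX
c27: I5 WR R0 · I6 EX
c28: I6 WR R1
c29: I7→ADD
c30: I7 RO
c32: I7 EX
c33: I7 WR R1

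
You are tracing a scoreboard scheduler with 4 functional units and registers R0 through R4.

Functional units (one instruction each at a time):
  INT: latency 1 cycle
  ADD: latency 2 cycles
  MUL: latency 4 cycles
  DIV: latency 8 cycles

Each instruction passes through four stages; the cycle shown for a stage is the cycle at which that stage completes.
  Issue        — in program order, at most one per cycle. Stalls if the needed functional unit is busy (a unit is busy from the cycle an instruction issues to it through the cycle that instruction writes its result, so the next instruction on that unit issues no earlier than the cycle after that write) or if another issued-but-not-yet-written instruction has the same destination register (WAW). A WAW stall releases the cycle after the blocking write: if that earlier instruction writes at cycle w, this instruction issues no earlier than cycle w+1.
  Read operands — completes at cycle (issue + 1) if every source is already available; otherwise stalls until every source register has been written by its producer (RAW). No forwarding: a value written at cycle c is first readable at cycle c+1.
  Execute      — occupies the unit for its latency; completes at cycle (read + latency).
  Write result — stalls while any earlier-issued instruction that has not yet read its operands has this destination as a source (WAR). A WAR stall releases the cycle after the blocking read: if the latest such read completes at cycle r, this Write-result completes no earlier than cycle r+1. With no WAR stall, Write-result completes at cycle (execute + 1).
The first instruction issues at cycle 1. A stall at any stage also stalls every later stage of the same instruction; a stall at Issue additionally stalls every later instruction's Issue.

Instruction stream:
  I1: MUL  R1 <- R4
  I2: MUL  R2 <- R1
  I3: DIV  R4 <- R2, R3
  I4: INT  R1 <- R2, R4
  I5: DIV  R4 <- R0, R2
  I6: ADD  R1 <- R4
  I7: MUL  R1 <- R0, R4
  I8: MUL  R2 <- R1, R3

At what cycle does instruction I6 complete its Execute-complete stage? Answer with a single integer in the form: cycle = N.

cycle = 38

cycle 1: I1 issues→MUL
cycle 2: I1 reads
cycle 6: I1 exec-done
cycle 7: I1 writes R1
cycle 8: I2 issues→MUL
cycle 9: I2 reads | I3 issues→DIV
cycle 10: I4 issues→INT
cycle 13: I2 exec-done
cycle 14: I2 writes R2
cycle 15: I3 reads
cycle 23: I3 exec-done
cycle 24: I3 writes R4
cycle 25: I4 reads | I5 issues→DIV
cycle 26: I4 exec-done | I5 reads
cycle 27: I4 writes R1
cycle 28: I6 issues→ADD
cycle 34: I5 exec-done
cycle 35: I5 writes R4
cycle 36: I6 reads
cycle 38: I6 exec-done
cycle 39: I6 writes R1
cycle 40: I7 issues→MUL
cycle 41: I7 reads
cycle 45: I7 exec-done
cycle 46: I7 writes R1
cycle 47: I8 issues→MUL
cycle 48: I8 reads
cycle 52: I8 exec-done
cycle 53: I8 writes R2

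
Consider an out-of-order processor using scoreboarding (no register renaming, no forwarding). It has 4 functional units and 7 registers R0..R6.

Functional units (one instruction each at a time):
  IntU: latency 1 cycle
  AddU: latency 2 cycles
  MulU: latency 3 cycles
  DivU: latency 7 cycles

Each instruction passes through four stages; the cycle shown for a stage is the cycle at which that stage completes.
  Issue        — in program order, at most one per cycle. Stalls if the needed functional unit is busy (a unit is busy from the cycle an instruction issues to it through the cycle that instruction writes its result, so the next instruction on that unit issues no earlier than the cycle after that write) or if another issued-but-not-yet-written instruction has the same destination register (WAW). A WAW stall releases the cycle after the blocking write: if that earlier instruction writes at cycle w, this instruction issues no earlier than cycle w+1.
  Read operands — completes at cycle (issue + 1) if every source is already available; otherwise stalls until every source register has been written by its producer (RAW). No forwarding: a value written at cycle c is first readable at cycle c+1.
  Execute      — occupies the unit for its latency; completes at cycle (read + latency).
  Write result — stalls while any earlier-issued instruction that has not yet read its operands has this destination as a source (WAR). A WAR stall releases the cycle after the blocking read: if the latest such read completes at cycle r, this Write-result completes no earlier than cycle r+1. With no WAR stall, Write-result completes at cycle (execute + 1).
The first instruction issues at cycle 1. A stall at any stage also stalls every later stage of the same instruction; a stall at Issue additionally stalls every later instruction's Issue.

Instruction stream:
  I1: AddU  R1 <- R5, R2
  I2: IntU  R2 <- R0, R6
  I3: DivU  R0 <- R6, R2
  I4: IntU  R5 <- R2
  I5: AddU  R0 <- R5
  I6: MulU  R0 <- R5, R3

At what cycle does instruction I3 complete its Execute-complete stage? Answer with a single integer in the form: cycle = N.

cycle = 13

cycle 1: issue I1 (AddU)
cycle 2: I1 read-ops, issue I2 (IntU)
cycle 3: I2 read-ops, issue I3 (DivU)
cycle 4: I1 finished on AddU, I2 finished on IntU
cycle 5: I1→R1, I2→R2
cycle 6: I3 read-ops, issue I4 (IntU)
cycle 7: I4 read-ops
cycle 8: I4 finished on IntU
cycle 9: I4→R5
cycle 13: I3 finished on DivU
cycle 14: I3→R0
cycle 15: issue I5 (AddU)
cycle 16: I5 read-ops
cycle 18: I5 finished on AddU
cycle 19: I5→R0
cycle 20: issue I6 (MulU)
cycle 21: I6 read-ops
cycle 24: I6 finished on MulU
cycle 25: I6→R0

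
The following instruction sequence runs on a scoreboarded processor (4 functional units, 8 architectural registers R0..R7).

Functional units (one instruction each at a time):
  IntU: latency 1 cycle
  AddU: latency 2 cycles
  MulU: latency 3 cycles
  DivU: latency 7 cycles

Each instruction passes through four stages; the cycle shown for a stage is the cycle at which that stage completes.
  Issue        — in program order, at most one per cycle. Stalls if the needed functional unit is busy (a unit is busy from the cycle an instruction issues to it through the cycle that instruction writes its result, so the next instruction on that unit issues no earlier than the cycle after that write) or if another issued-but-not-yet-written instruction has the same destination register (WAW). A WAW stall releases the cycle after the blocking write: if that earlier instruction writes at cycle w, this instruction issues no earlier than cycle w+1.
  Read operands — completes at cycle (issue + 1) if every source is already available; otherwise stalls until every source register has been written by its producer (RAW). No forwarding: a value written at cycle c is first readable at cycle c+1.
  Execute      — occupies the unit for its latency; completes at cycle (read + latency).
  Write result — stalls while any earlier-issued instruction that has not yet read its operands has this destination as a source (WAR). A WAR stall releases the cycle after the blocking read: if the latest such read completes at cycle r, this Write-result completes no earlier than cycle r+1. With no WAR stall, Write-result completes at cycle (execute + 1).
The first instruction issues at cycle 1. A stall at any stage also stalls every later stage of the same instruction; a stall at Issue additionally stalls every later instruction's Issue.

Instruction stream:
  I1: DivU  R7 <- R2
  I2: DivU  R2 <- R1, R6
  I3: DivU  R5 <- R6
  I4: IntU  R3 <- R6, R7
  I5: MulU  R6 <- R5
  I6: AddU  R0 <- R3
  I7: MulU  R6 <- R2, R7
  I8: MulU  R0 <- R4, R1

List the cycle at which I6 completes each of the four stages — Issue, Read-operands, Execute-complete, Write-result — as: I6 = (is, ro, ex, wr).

I6 = (24, 26, 28, 29)

t=1  I1→DivU
t=2  I1 RO
t=9  I1 EX
t=10  I1 WR R7
t=11  I2→DivU
t=12  I2 RO
t=19  I2 EX
t=20  I2 WR R2
t=21  I3→DivU
t=22  I3 RO | I4→IntU
t=23  I4 RO | I5→MulU
t=24  I4 EX | I6→AddU
t=25  I4 WR R3
t=26  I6 RO
t=28  I6 EX
t=29  I3 EX | I6 WR R0
t=30  I3 WR R5
t=31  I5 RO
t=34  I5 EX
t=35  I5 WR R6
t=36  I7→MulU
t=37  I7 RO
t=40  I7 EX
t=41  I7 WR R6
t=42  I8→MulU
t=43  I8 RO
t=46  I8 EX
t=47  I8 WR R0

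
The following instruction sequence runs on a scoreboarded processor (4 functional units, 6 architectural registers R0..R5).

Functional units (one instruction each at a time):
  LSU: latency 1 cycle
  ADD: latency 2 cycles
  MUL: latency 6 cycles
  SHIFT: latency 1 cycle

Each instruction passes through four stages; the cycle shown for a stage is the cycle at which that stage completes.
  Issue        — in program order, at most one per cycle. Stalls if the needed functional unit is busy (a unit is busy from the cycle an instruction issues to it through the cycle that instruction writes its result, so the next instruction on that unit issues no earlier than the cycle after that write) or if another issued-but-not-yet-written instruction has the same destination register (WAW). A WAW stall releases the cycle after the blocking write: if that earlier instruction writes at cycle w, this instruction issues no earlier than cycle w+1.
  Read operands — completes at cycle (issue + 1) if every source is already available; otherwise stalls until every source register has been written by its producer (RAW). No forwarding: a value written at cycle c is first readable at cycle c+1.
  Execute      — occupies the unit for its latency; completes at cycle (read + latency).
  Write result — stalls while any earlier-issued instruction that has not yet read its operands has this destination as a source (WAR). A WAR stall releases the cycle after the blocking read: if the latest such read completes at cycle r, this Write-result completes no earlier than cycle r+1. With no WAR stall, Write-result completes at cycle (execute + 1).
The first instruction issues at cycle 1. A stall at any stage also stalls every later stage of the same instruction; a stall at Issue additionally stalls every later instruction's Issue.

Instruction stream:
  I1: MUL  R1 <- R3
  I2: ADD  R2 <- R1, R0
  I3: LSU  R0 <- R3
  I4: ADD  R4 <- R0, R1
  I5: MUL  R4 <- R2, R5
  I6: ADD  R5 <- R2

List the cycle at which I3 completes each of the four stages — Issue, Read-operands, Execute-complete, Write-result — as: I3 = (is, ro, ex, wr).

I3 = (3, 4, 5, 11)

t=1  I1 dispatched to MUL
t=2  I1 operands ready, I2 dispatched to ADD
t=3  I3 dispatched to LSU
t=4  I3 operands ready
t=5  I3 complete
t=8  I1 complete
t=9  R1←I1
t=10  I2 operands ready
t=11  R0←I3
t=12  I2 complete
t=13  R2←I2
t=14  I4 dispatched to ADD
t=15  I4 operands ready
t=17  I4 complete
t=18  R4←I4
t=19  I5 dispatched to MUL
t=20  I5 operands ready, I6 dispatched to ADD
t=21  I6 operands ready
t=23  I6 complete
t=24  R5←I6
t=26  I5 complete
t=27  R4←I5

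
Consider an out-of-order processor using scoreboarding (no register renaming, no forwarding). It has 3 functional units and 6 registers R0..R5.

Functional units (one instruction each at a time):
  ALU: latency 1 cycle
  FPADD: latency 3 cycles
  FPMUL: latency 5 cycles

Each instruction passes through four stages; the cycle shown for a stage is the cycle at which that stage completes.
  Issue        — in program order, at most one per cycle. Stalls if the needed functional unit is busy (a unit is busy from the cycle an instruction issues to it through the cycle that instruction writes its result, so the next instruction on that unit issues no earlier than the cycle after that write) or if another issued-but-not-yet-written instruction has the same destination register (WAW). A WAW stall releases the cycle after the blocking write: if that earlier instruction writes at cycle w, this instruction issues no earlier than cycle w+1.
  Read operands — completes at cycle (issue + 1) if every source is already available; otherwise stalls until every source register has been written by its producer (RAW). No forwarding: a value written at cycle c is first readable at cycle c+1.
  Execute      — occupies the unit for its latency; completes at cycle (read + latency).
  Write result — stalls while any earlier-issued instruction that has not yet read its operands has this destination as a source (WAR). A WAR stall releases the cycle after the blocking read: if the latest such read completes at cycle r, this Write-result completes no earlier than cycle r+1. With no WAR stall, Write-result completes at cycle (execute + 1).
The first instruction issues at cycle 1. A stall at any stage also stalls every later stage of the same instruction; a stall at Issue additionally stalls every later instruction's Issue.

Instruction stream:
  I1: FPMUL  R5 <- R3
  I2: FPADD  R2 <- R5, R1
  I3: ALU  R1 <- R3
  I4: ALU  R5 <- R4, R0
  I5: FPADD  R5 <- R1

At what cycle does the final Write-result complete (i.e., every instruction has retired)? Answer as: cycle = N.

cycle = 20

[I1] 1/2/7/8
[I2] 2/9/12/13  (RAW R5: wait I1 write@8)
[I3] 3/4/5/10  (WAR R1: wait I2 read@9)
[I4] 11/12/13/14  (struct: ALU busy until I3 writes@10)
[I5] 15/16/19/20  (WAW R5: wait I4 write@14)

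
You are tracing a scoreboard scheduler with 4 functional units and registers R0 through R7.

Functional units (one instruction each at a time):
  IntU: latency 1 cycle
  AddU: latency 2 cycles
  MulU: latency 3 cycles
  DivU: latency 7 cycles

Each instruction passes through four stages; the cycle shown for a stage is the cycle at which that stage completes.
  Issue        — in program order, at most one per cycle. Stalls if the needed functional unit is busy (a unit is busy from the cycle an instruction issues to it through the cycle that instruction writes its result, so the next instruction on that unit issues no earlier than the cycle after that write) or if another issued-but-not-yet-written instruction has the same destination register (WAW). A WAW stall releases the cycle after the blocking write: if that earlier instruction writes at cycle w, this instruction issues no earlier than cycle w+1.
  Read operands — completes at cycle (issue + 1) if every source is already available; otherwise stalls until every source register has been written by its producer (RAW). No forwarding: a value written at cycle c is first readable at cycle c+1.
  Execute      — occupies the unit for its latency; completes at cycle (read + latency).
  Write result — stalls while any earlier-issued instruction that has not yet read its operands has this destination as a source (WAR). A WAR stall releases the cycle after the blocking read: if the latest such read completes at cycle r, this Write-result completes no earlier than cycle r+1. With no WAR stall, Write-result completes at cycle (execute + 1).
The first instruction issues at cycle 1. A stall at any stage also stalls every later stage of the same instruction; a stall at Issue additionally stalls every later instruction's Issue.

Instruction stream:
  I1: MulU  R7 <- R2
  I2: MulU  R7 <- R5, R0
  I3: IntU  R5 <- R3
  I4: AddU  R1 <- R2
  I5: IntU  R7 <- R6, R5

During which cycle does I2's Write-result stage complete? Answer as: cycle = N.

cycle = 12

cycle 1: I1 issues→MulU
cycle 2: I1 reads
cycle 5: I1 exec-done
cycle 6: I1 writes R7
cycle 7: I2 issues→MulU
cycle 8: I2 reads, I3 issues→IntU
cycle 9: I3 reads, I4 issues→AddU
cycle 10: I3 exec-done, I4 reads
cycle 11: I2 exec-done, I3 writes R5
cycle 12: I2 writes R7, I4 exec-done
cycle 13: I4 writes R1, I5 issues→IntU
cycle 14: I5 reads
cycle 15: I5 exec-done
cycle 16: I5 writes R7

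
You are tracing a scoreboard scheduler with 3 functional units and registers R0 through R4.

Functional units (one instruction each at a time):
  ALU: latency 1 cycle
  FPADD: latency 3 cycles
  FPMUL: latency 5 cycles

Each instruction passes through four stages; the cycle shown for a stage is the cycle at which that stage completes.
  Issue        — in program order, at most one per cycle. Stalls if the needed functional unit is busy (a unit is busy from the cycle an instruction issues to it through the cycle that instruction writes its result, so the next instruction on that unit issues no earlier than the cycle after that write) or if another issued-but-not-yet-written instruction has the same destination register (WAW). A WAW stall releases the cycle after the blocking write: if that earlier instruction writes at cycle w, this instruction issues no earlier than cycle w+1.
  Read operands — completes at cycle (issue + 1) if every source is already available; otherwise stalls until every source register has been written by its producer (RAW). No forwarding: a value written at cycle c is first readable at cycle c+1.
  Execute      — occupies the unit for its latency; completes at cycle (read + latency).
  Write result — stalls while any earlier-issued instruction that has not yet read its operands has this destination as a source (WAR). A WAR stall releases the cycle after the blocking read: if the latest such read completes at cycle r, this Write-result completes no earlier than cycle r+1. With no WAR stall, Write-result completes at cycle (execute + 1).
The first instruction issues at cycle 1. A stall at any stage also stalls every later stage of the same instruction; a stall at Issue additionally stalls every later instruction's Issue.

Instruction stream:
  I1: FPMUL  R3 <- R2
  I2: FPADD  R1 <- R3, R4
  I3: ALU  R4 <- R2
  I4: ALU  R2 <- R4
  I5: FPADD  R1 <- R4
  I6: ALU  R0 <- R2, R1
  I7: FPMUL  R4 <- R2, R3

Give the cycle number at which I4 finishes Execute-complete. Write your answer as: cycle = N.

c1: issue I1 (FPMUL)
c2: I1 read-ops, issue I2 (FPADD)
c3: issue I3 (ALU)
c4: I3 read-ops
c5: I3 finished on ALU
c7: I1 finished on FPMUL
c8: I1→R3
c9: I2 read-ops
c10: I3→R4
c11: issue I4 (ALU)
c12: I2 finished on FPADD, I4 read-ops
c13: I2→R1, I4 finished on ALU
c14: I4→R2, issue I5 (FPADD)
c15: I5 read-ops, issue I6 (ALU)
c16: issue I7 (FPMUL)
c17: I7 read-ops
c18: I5 finished on FPADD
c19: I5→R1
c20: I6 read-ops
c21: I6 finished on ALU
c22: I6→R0, I7 finished on FPMUL
c23: I7→R4

cycle = 13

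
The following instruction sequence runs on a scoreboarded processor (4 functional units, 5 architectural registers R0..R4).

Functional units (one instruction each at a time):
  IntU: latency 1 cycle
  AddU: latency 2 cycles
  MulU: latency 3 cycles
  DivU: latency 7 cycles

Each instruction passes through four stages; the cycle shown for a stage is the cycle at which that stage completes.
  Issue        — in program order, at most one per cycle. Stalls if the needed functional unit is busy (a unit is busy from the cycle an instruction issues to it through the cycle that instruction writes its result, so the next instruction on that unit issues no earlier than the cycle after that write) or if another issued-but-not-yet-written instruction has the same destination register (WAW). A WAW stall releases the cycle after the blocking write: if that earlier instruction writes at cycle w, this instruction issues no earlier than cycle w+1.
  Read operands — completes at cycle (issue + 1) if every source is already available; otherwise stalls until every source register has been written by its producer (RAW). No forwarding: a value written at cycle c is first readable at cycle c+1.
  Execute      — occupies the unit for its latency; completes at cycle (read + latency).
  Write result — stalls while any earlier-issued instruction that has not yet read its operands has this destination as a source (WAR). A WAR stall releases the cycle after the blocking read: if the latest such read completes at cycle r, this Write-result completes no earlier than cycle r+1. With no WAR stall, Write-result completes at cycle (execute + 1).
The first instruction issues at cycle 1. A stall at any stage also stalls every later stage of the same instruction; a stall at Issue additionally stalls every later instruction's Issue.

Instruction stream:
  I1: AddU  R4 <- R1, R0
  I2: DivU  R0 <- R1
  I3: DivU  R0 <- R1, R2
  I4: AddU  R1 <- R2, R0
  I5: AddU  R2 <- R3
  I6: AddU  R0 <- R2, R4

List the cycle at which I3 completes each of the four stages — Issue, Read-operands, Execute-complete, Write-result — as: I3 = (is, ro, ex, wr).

I3 = (12, 13, 20, 21)

c1: I1 dispatched to AddU
c2: I1 operands ready, I2 dispatched to DivU
c3: I2 operands ready
c4: I1 complete
c5: R4←I1
c10: I2 complete
c11: R0←I2
c12: I3 dispatched to DivU
c13: I3 operands ready, I4 dispatched to AddU
c20: I3 complete
c21: R0←I3
c22: I4 operands ready
c24: I4 complete
c25: R1←I4
c26: I5 dispatched to AddU
c27: I5 operands ready
c29: I5 complete
c30: R2←I5
c31: I6 dispatched to AddU
c32: I6 operands ready
c34: I6 complete
c35: R0←I6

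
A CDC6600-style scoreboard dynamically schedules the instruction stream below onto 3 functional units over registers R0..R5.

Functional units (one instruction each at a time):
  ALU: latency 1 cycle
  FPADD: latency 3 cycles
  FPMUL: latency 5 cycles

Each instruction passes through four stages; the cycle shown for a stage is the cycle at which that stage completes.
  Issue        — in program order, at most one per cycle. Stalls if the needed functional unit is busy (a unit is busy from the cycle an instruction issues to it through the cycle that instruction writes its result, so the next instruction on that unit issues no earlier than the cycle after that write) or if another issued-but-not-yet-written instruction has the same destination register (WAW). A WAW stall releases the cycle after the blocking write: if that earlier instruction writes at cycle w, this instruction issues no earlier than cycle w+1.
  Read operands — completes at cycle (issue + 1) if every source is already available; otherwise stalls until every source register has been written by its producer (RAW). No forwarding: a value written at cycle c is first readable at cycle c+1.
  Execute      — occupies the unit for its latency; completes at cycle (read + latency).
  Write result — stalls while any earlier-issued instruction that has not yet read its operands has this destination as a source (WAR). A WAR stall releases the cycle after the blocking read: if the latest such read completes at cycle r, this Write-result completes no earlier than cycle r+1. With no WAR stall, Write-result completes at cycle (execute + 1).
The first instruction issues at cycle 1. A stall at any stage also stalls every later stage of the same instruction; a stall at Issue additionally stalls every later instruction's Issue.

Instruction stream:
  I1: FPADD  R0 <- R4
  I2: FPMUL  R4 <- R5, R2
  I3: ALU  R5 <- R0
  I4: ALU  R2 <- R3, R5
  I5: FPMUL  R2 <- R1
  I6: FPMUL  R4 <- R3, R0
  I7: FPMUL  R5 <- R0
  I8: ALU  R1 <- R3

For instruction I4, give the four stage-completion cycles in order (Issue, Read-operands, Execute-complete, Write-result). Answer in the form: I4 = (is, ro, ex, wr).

I4 = (10, 11, 12, 13)

c1: I1→FPADD
c2: I1 RO · I2→FPMUL
c3: I2 RO · I3→ALU
c5: I1 EX
c6: I1 WR R0
c7: I3 RO
c8: I2 EX · I3 EX
c9: I2 WR R4 · I3 WR R5
c10: I4→ALU
c11: I4 RO
c12: I4 EX
c13: I4 WR R2
c14: I5→FPMUL
c15: I5 RO
c20: I5 EX
c21: I5 WR R2
c22: I6→FPMUL
c23: I6 RO
c28: I6 EX
c29: I6 WR R4
c30: I7→FPMUL
c31: I7 RO · I8→ALU
c32: I8 RO
c33: I8 EX
c34: I8 WR R1
c36: I7 EX
c37: I7 WR R5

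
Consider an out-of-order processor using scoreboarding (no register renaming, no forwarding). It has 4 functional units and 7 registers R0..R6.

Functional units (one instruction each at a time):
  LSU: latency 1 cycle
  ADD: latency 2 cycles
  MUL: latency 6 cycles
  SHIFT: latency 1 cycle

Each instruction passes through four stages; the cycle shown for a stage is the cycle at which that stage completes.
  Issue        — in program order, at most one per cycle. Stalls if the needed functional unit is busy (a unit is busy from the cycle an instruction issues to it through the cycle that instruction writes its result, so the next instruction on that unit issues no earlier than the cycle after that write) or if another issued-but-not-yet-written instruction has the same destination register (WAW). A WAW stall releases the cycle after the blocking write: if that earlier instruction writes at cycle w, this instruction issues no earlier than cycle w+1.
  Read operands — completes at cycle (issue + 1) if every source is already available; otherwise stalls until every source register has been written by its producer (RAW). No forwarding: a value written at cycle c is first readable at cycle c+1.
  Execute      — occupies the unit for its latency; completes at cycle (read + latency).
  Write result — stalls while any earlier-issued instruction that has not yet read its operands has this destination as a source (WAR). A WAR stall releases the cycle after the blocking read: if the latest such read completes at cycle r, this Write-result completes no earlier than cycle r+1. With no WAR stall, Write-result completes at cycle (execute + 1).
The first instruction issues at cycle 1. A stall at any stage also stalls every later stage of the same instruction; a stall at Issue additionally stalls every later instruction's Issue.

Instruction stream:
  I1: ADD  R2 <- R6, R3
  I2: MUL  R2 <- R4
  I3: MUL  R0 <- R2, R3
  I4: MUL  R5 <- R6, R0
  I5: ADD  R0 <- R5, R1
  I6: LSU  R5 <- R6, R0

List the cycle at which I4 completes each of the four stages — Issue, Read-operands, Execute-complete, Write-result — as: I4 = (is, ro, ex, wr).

I4 = (24, 25, 31, 32)

[1] I1 issues→ADD
[2] I1 reads
[4] I1 exec-done
[5] I1 writes R2
[6] I2 issues→MUL
[7] I2 reads
[13] I2 exec-done
[14] I2 writes R2
[15] I3 issues→MUL
[16] I3 reads
[22] I3 exec-done
[23] I3 writes R0
[24] I4 issues→MUL
[25] I4 reads · I5 issues→ADD
[31] I4 exec-done
[32] I4 writes R5
[33] I5 reads · I6 issues→LSU
[35] I5 exec-done
[36] I5 writes R0
[37] I6 reads
[38] I6 exec-done
[39] I6 writes R5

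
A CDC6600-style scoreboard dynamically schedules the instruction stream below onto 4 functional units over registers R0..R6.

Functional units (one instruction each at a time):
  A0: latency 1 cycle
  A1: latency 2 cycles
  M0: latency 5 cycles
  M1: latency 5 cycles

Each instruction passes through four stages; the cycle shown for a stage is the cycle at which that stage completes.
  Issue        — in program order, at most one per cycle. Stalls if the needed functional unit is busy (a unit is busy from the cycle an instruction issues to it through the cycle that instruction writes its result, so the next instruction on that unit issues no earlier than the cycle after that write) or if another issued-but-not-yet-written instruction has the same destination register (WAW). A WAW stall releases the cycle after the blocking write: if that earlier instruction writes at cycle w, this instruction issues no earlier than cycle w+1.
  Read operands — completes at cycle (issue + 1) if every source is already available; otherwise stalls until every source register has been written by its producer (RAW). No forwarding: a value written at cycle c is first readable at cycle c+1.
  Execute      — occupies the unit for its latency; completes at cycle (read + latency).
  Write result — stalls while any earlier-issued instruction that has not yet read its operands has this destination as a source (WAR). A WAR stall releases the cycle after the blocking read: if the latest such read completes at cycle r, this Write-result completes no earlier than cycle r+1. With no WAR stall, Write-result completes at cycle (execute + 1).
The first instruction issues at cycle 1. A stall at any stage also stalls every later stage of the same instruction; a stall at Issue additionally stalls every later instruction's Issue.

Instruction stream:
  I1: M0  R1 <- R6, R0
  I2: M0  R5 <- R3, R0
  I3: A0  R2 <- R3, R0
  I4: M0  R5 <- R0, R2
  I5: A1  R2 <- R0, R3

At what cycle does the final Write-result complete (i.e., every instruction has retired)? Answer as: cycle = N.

c1: issue I1 (M0)
c2: I1 read-ops
c7: I1 finished on M0
c8: I1→R1
c9: issue I2 (M0)
c10: I2 read-ops | issue I3 (A0)
c11: I3 read-ops
c12: I3 finished on A0
c13: I3→R2
c15: I2 finished on M0
c16: I2→R5
c17: issue I4 (M0)
c18: I4 read-ops | issue I5 (A1)
c19: I5 read-ops
c21: I5 finished on A1
c22: I5→R2
c23: I4 finished on M0
c24: I4→R5

cycle = 24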